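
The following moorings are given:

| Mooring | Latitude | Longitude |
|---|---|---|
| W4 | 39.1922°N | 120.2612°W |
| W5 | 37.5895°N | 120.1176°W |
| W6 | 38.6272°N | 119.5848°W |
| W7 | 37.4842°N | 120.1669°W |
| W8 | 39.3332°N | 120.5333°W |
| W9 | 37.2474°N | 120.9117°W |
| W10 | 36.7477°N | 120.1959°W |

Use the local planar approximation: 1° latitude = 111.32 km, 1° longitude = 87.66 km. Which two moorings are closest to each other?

Pairwise distances:
W5–W7: 12.4933 km
W4–W8: 28.5535 km
W7–W9: 70.4099 km
W5–W9: 79.3470 km
W7–W10: 82.0266 km
W9–W10: 83.8541 km
W4–W6: 86.4382 km
W5–W10: 93.9602 km
W6–W8: 114.4110 km
W5–W6: 124.6014 km
W6–W7: 137.0892 km
W4–W5: 178.8561 km
W4–W7: 190.3142 km
W6–W9: 192.6712 km
W5–W8: 197.4996 km
W7–W8: 208.3216 km
W6–W10: 215.9748 km
W4–W9: 223.8789 km
W8–W9: 234.5486 km
W4–W10: 272.1819 km
W8–W10: 289.3335 km
Closest pair: W5–W7 at 12.4933 km.

W5 and W7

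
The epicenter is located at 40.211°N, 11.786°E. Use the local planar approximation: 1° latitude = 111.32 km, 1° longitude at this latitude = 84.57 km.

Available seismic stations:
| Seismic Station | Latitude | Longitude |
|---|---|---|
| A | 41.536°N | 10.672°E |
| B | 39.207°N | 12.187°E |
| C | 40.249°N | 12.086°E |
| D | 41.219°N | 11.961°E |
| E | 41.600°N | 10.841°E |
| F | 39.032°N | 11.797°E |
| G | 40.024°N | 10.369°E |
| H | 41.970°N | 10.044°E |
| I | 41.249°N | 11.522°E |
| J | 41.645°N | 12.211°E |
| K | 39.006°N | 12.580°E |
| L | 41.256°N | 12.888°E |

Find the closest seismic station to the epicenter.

Distances from 40.211°N, 11.786°E:
A: √((1.325·111.32)² + (-1.114·84.57)²) = √(21755.95500 + 8875.70875) = 175.019 km
B: √((-1.004·111.32)² + (0.401·84.57)²) = √(12491.47781 + 1150.06240) = 116.797 km
C: √((0.038·111.32)² + (0.300·84.57)²) = √(17.89425 + 643.68764) = 25.721 km
D: √((1.008·111.32)² + (0.175·84.57)²) = √(12591.20978 + 219.03260) = 113.182 km
E: √((1.389·111.32)² + (-0.945·84.57)²) = √(23908.42057 + 6386.99062) = 174.056 km
F: √((-1.179·111.32)² + (0.011·84.57)²) = √(17225.58601 + 0.86540) = 131.250 km
G: √((-0.187·111.32)² + (-1.417·84.57)²) = √(433.34083 + 14360.59260) = 121.630 km
H: √((1.759·111.32)² + (-1.742·84.57)²) = √(38342.29235 + 21703.45936) = 245.042 km
I: √((1.038·111.32)² + (-0.264·84.57)²) = √(13351.83948 + 498.47171) = 117.687 km
J: √((1.434·111.32)² + (0.425·84.57)²) = √(25482.65638 + 1291.84534) = 163.629 km
K: √((-1.205·111.32)² + (0.794·84.57)²) = √(17993.70057 + 4508.93180) = 150.009 km
L: √((1.045·111.32)² + (1.102·84.57)²) = √(13532.52930 + 8685.52051) = 149.057 km
Minimum: C at 25.721 km.

C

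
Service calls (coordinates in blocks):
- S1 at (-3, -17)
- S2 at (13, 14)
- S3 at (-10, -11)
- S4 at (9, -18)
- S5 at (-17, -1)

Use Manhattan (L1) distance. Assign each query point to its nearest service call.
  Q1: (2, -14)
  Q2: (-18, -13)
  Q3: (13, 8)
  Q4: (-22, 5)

Q1 at (2, -14):
  S1: 8 blocks
  S2: 39 blocks
  S3: 15 blocks
  S4: 11 blocks
  S5: 32 blocks
  → nearest: S1 (8 blocks)
Q2 at (-18, -13):
  S1: 19 blocks
  S2: 58 blocks
  S3: 10 blocks
  S4: 32 blocks
  S5: 13 blocks
  → nearest: S3 (10 blocks)
Q3 at (13, 8):
  S1: 41 blocks
  S2: 6 blocks
  S3: 42 blocks
  S4: 30 blocks
  S5: 39 blocks
  → nearest: S2 (6 blocks)
Q4 at (-22, 5):
  S1: 41 blocks
  S2: 44 blocks
  S3: 28 blocks
  S4: 54 blocks
  S5: 11 blocks
  → nearest: S5 (11 blocks)

Q1→S1; Q2→S3; Q3→S2; Q4→S5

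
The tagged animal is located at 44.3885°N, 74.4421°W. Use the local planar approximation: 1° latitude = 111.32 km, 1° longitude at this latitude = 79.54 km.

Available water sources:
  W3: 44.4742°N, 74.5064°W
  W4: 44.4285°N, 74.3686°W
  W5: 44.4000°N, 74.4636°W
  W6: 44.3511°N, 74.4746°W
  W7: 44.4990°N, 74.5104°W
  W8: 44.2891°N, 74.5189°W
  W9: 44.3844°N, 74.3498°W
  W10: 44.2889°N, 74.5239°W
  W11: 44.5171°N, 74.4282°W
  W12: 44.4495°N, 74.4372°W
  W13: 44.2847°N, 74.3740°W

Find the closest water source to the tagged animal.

Distances from 44.3885°N, 74.4421°W:
W3: √((0.0857·111.32)² + (-0.0643·79.54)²) = √(91.013966 + 26.157312) = 10.8246 km
W4: √((0.0400·111.32)² + (0.0735·79.54)²) = √(19.827428 + 34.177938) = 7.3488 km
W5: √((0.0115·111.32)² + (-0.0215·79.54)²) = √(1.638861 + 2.924476) = 2.1362 km
W6: √((-0.0374·111.32)² + (-0.0325·79.54)²) = √(17.333633 + 6.682484) = 4.9006 km
W7: √((0.1105·111.32)² + (-0.0683·79.54)²) = √(151.311157 + 29.512947) = 13.4471 km
W8: √((-0.0994·111.32)² + (-0.0768·79.54)²) = √(122.438828 + 37.315874) = 12.6394 km
W9: √((-0.0041·111.32)² + (0.0923·79.54)²) = √(0.208312 + 53.898239) = 7.3557 km
W10: √((-0.0996·111.32)² + (-0.0818·79.54)²) = √(122.932035 + 42.332877) = 12.8555 km
W11: √((0.1286·111.32)² + (0.0139·79.54)²) = √(204.940755 + 1.222365) = 14.3584 km
W12: √((0.0610·111.32)² + (0.0049·79.54)²) = √(46.111162 + 0.151902) = 6.8017 km
W13: √((-0.1038·111.32)² + (0.0681·79.54)²) = √(133.518395 + 29.340357) = 12.7616 km
Minimum: W5 at 2.1362 km.

W5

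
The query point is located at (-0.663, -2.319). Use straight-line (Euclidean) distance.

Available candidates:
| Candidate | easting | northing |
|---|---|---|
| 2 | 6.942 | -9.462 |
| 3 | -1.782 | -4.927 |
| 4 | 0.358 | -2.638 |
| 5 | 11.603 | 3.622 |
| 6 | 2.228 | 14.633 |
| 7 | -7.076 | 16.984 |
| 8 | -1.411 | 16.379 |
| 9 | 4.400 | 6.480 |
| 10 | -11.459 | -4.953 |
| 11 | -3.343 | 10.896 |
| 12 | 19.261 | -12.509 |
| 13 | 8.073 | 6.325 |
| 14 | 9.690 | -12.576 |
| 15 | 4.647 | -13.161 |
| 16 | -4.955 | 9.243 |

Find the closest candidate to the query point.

Distances from (-0.663, -2.319):
2: 10.434
3: 2.838
4: 1.070
5: 13.629
6: 17.197
7: 20.340
8: 18.713
9: 10.152
10: 11.113
11: 13.484
12: 22.379
13: 12.290
14: 14.574
15: 12.072
16: 12.333
Minimum: 4 at 1.070.

4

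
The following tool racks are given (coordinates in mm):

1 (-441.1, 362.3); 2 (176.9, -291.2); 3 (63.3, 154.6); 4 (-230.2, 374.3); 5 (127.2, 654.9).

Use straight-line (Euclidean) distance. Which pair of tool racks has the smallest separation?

1 and 4

Pairwise distances:
1–2: 899.4 mm
1–3: 545.5 mm
1–4: 211.2 mm
1–5: 639.2 mm
2–3: 460.0 mm
2–4: 780.1 mm
2–5: 947.4 mm
3–4: 366.6 mm
3–5: 504.4 mm
4–5: 454.4 mm
Closest pair: 1–4 at 211.2 mm.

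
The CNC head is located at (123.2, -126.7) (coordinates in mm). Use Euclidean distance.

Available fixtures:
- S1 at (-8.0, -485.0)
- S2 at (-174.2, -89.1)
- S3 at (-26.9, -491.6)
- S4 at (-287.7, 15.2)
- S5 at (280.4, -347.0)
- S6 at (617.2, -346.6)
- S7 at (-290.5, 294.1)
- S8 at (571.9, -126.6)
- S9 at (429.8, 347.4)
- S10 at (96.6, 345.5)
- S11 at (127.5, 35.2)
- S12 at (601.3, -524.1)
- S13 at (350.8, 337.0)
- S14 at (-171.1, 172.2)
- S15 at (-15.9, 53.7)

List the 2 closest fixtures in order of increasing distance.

S11, S15

Distances from (123.2, -126.7):
S1: √((-131.2)² + (-358.3)²) = √(17213.440 + 128378.890) = 381.6 mm
S2: √((-297.4)² + (37.6)²) = √(88446.760 + 1413.760) = 299.8 mm
S3: √((-150.1)² + (-364.9)²) = √(22530.010 + 133152.010) = 394.6 mm
S4: √((-410.9)² + (141.9)²) = √(168838.810 + 20135.610) = 434.7 mm
S5: √((157.2)² + (-220.3)²) = √(24711.840 + 48532.090) = 270.6 mm
S6: √((494.0)² + (-219.9)²) = √(244036.000 + 48356.010) = 540.7 mm
S7: √((-413.7)² + (420.8)²) = √(171147.690 + 177072.640) = 590.1 mm
S8: √((448.7)² + (0.1)²) = √(201331.690 + 0.010) = 448.7 mm
S9: √((306.6)² + (474.1)²) = √(94003.560 + 224770.810) = 564.6 mm
S10: √((-26.6)² + (472.2)²) = √(707.560 + 222972.840) = 472.9 mm
S11: √((4.3)² + (161.9)²) = √(18.490 + 26211.610) = 162.0 mm
S12: √((478.1)² + (-397.4)²) = √(228579.610 + 157926.760) = 621.7 mm
S13: √((227.6)² + (463.7)²) = √(51801.760 + 215017.690) = 516.5 mm
S14: √((-294.3)² + (298.9)²) = √(86612.490 + 89341.210) = 419.5 mm
S15: √((-139.1)² + (180.4)²) = √(19348.810 + 32544.160) = 227.8 mm
Sorted: S11 (162.0 mm) < S15 (227.8 mm) < S5 (270.6 mm) < S2 (299.8 mm) < …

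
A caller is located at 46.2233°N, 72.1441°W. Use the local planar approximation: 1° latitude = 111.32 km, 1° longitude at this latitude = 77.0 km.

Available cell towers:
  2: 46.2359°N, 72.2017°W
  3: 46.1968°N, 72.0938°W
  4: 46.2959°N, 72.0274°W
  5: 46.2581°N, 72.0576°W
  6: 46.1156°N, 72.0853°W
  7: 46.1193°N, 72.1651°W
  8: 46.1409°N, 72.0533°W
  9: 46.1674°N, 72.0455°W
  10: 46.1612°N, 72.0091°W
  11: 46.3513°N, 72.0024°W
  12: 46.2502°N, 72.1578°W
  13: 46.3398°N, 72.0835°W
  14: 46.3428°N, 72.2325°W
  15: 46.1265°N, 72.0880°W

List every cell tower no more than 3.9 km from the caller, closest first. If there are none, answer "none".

12

Distances from 46.2233°N, 72.1441°W:
2: √((0.0126·111.32)² + (-0.0576·77.0)²) = √(1.967377 + 19.670999) = 4.6517 km
3: √((-0.0265·111.32)² + (0.0503·77.0)²) = √(8.702382 + 15.000904) = 4.8686 km
4: √((0.0726·111.32)² + (0.1167·77.0)²) = √(65.316008 + 80.746399) = 12.0856 km
5: √((0.0348·111.32)² + (0.0865·77.0)²) = √(15.007380 + 44.362260) = 7.7052 km
6: √((-0.1077·111.32)² + (0.0588·77.0)²) = √(143.740053 + 20.499162) = 12.8156 km
7: √((-0.1040·111.32)² + (-0.0210·77.0)²) = √(134.033412 + 2.614689) = 11.6897 km
8: √((-0.0824·111.32)² + (0.0908·77.0)²) = √(84.139673 + 48.882471) = 11.5335 km
9: √((-0.0559·111.32)² + (0.0986·77.0)²) = √(38.723090 + 57.641501) = 9.8165 km
10: √((-0.0621·111.32)² + (0.1350·77.0)²) = √(47.789182 + 108.056025) = 12.4838 km
11: √((0.1280·111.32)² + (0.1417·77.0)²) = √(203.032861 + 119.047739) = 17.9466 km
12: √((0.0269·111.32)² + (-0.0137·77.0)²) = √(8.967078 + 1.112814) = 3.1749 km
13: √((0.1165·111.32)² + (0.0606·77.0)²) = √(168.189255 + 21.773422) = 13.7827 km
14: √((0.1195·111.32)² + (-0.0884·77.0)²) = √(176.962892 + 46.332526) = 14.9431 km
15: √((-0.0968·111.32)² + (0.0561·77.0)²) = √(116.117348 + 18.659808) = 11.6094 km
Threshold 3.9 km: 12 (3.1749 km) is within range.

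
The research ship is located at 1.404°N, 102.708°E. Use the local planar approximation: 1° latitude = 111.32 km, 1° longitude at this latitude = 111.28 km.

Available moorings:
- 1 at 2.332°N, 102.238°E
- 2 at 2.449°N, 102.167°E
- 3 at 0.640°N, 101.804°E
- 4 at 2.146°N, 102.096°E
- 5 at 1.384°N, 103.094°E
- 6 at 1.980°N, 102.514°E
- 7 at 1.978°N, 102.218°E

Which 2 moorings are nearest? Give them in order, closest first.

Distances from 1.404°N, 102.708°E:
1: √((0.928·111.32)² + (-0.470·111.28)²) = √(10671.91476 + 2735.45736) = 115.790 km
2: √((1.045·111.32)² + (-0.541·111.28)²) = √(13532.52930 + 3624.33860) = 130.984 km
3: √((-0.764·111.32)² + (-0.904·111.28)²) = √(7233.24395 + 10119.78055) = 131.731 km
4: √((0.742·111.32)² + (-0.612·111.28)²) = √(6822.66749 + 4638.06764) = 107.055 km
5: √((-0.020·111.32)² + (0.386·111.28)²) = √(4.95686 + 1845.05299) = 43.012 km
6: √((0.576·111.32)² + (-0.194·111.28)²) = √(4111.41544 + 466.05556) = 67.657 km
7: √((0.574·111.32)² + (-0.490·111.28)²) = √(4082.91351 + 2973.21554) = 84.001 km
Sorted: 5 (43.012 km) < 6 (67.657 km) < 7 (84.001 km) < 4 (107.055 km) < …

5, 6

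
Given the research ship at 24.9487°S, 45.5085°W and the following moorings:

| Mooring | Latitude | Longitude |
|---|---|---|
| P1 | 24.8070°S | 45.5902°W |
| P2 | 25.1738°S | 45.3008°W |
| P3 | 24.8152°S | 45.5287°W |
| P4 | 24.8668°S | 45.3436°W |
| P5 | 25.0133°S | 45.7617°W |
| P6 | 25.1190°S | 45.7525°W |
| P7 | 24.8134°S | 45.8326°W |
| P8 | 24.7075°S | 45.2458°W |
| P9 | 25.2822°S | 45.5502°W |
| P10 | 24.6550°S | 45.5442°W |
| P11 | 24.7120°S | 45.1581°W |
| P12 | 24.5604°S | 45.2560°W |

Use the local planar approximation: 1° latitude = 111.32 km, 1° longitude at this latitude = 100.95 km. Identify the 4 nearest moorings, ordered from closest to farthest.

P3, P1, P4, P5

Distances from 24.9487°S, 45.5085°W:
P1: √((0.1417·111.32)² + (-0.0817·100.95)²) = √(248.820464 + 68.023153) = 17.8001 km
P2: √((-0.2251·111.32)² + (0.2077·100.95)²) = √(627.909979 + 439.628298) = 32.6732 km
P3: √((0.1335·111.32)² + (-0.0202·100.95)²) = √(220.855860 + 4.158296) = 15.0005 km
P4: √((0.0819·111.32)² + (0.1649·100.95)²) = √(83.121658 + 277.111123) = 18.9798 km
P5: √((-0.0646·111.32)² + (-0.2532·100.95)²) = √(51.714393 + 653.341205) = 26.5529 km
P6: √((-0.1703·111.32)² + (-0.2440·100.95)²) = √(359.398029 + 606.725571) = 31.0825 km
P7: √((0.1353·111.32)² + (-0.3241·100.95)²) = √(226.851674 + 1070.460653) = 36.0182 km
P8: √((0.2412·111.32)² + (0.2627·100.95)²) = √(720.943121 + 703.287328) = 37.7390 km
P9: √((-0.3335·111.32)² + (-0.0417·100.95)²) = √(1378.281960 + 17.720858) = 37.3631 km
P10: √((0.2937·111.32)² + (-0.0357·100.95)²) = √(1068.942362 + 12.988203) = 32.8927 km
P11: √((0.2367·111.32)² + (0.3504·100.95)²) = √(694.293199 + 1251.240639) = 44.1082 km
P12: √((0.3883·111.32)² + (0.2525·100.95)²) = √(1868.448692 + 649.733728) = 50.1815 km
Sorted: P3 (15.0005 km) < P1 (17.8001 km) < P4 (18.9798 km) < P5 (26.5529 km) < P6 (31.0825 km) < P2 (32.6732 km) < …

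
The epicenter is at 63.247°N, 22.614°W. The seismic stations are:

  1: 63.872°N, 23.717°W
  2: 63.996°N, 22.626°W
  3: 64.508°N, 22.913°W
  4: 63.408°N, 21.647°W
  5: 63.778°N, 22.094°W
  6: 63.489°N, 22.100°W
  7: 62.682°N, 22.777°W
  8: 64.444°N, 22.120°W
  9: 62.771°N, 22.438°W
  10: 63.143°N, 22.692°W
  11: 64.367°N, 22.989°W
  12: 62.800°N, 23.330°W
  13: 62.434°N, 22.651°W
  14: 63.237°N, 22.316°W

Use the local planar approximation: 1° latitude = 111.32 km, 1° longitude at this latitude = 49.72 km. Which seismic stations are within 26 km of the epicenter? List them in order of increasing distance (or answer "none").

Distances from 63.247°N, 22.614°W:
1: 88.590 km
2: 83.381 km
3: 141.160 km
4: 51.311 km
5: 64.518 km
6: 37.133 km
7: 63.416 km
8: 135.495 km
9: 53.706 km
10: 12.210 km
11: 126.065 km
12: 61.183 km
13: 90.522 km
14: 14.858 km
Threshold 26 km: 10 (12.210 km), 14 (14.858 km) are within range.

10, 14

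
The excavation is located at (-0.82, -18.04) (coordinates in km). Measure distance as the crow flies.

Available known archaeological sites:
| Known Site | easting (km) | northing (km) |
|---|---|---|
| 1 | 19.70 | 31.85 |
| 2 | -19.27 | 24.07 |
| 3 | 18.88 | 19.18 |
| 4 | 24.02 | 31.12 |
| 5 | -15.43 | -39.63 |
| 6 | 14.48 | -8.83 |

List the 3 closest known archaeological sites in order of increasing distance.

Distances from (-0.82, -18.04):
1: √((20.52)² + (49.89)²) = √(421.0704 + 2489.0121) = 53.95 km
2: √((-18.45)² + (42.11)²) = √(340.4025 + 1773.2521) = 45.97 km
3: √((19.70)² + (37.22)²) = √(388.0900 + 1385.3284) = 42.11 km
4: √((24.84)² + (49.16)²) = √(617.0256 + 2416.7056) = 55.08 km
5: √((-14.61)² + (-21.59)²) = √(213.4521 + 466.1281) = 26.07 km
6: √((15.30)² + (9.21)²) = √(234.0900 + 84.8241) = 17.86 km
Sorted: 6 (17.86 km) < 5 (26.07 km) < 3 (42.11 km) < 2 (45.97 km) < 1 (53.95 km) < …

6, 5, 3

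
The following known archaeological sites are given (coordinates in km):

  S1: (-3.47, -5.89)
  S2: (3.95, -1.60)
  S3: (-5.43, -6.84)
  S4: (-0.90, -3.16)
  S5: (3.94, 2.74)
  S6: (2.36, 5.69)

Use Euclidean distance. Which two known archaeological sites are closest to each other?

S1 and S3

Pairwise distances:
S1–S2: 8.57 km
S1–S3: 2.18 km
S1–S4: 3.75 km
S1–S5: 11.37 km
S1–S6: 12.96 km
S2–S3: 10.74 km
S2–S4: 5.09 km
S2–S5: 4.34 km
S2–S6: 7.46 km
S3–S4: 5.84 km
S3–S5: 13.40 km
S3–S6: 14.75 km
S4–S5: 7.63 km
S4–S6: 9.43 km
S5–S6: 3.35 km
Closest pair: S1–S3 at 2.18 km.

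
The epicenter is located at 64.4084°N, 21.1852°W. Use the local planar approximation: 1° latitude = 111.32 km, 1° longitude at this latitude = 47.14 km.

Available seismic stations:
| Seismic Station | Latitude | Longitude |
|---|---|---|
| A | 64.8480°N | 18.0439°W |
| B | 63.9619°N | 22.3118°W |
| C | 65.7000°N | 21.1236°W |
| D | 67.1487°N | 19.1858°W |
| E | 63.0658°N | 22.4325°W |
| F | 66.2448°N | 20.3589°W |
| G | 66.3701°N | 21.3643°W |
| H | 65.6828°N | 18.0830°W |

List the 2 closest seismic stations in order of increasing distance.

Distances from 64.4084°N, 21.1852°W:
A: √((0.4396·111.32)² + (3.1413·47.14)²) = √(2394.758717 + 21927.947614) = 155.9574 km
B: √((-0.4465·111.32)² + (-1.1266·47.14)²) = √(2470.525391 + 2820.451592) = 72.7391 km
C: √((1.2916·111.32)² + (0.0616·47.14)²) = √(20672.950656 + 8.432194) = 143.8102 km
D: √((2.7403·111.32)² + (1.9994·47.14)²) = √(93055.622080 + 8883.385969) = 319.2789 km
E: √((-1.3426·111.32)² + (-1.2473·47.14)²) = √(22337.763113 + 3457.172112) = 160.6080 km
F: √((1.8364·111.32)² + (0.8263·47.14)²) = √(41790.826809 + 1517.241321) = 208.1059 km
G: √((1.9617·111.32)² + (-0.1791·47.14)²) = √(47688.271294 + 71.280433) = 218.5396 km
H: √((1.2744·111.32)² + (3.1022·47.14)²) = √(20126.020972 + 21385.467241) = 203.7437 km
Sorted: B (72.7391 km) < C (143.8102 km) < A (155.9574 km) < E (160.6080 km) < …

B, C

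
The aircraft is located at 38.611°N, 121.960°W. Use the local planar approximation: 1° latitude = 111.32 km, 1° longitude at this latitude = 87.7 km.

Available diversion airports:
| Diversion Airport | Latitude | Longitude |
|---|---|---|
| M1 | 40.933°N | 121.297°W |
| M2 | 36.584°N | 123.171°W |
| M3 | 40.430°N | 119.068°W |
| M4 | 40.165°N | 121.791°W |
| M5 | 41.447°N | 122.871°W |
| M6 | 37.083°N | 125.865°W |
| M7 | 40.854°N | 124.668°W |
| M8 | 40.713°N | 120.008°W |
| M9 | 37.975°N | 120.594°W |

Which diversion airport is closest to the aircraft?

Distances from 38.611°N, 121.960°W:
M1: √((2.322·111.32)² + (0.663·87.7)²) = √(66814.51590 + 3380.85265) = 264.944 km
M2: √((-2.027·111.32)² + (-1.211·87.7)²) = √(50915.95485 + 11279.43830) = 249.390 km
M3: √((1.819·111.32)² + (2.892·87.7)²) = √(41002.63748 + 64327.36529) = 324.546 km
M4: √((1.554·111.32)² + (0.169·87.7)²) = √(29925.98296 + 219.67093) = 173.625 km
M5: √((2.836·111.32)² + (-0.911·87.7)²) = √(99668.71254 + 6383.16309) = 325.656 km
M6: √((-1.528·111.32)² + (-3.905·87.7)²) = √(28932.97580 + 117284.67349) = 382.384 km
M7: √((2.243·111.32)² + (-2.708·87.7)²) = √(62345.47563 + 56402.26007) = 344.598 km
M8: √((2.102·111.32)² + (1.952·87.7)²) = √(54753.49155 + 29306.15305) = 289.930 km
M9: √((-0.636·111.32)² + (1.366·87.7)²) = √(5012.57203 + 14351.60872) = 139.155 km
Minimum: M9 at 139.155 km.

M9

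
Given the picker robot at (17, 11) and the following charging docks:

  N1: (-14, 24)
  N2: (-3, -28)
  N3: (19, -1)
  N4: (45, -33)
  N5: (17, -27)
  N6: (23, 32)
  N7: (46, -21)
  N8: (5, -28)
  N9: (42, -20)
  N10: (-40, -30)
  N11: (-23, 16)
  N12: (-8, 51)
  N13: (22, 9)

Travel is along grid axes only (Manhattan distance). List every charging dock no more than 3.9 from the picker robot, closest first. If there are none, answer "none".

none

Distances from (17, 11):
N1: 44
N2: 59
N3: 14
N4: 72
N5: 38
N6: 27
N7: 61
N8: 51
N9: 56
N10: 98
N11: 45
N12: 65
N13: 7
Threshold 3.9: none within range.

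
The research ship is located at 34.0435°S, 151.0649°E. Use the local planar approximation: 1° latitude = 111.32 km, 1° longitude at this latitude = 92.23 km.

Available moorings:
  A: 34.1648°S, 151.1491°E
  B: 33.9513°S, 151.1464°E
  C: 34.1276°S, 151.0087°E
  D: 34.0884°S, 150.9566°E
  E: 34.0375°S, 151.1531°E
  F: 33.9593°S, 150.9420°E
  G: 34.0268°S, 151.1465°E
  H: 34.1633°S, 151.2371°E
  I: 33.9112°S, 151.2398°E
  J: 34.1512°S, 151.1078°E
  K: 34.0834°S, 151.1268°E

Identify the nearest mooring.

Distances from 34.0435°S, 151.0649°E:
A: √((-0.1213·111.32)² + (0.0842·92.23)²) = √(182.334142 + 60.307122) = 15.5769 km
B: √((0.0922·111.32)² + (0.0815·92.23)²) = √(105.343620 + 56.501455) = 12.7218 km
C: √((-0.0841·111.32)² + (-0.0562·92.23)²) = √(87.647269 + 26.866868) = 10.7011 km
D: √((-0.0449·111.32)² + (-0.1083·92.23)²) = √(24.982683 + 99.770312) = 11.1693 km
E: √((0.0060·111.32)² + (0.0882·92.23)²) = √(0.446117 + 66.173116) = 8.1621 km
F: √((0.0842·111.32)² + (-0.1229·92.23)²) = √(87.855828 + 128.483744) = 14.7085 km
G: √((0.0167·111.32)² + (0.0816·92.23)²) = √(3.456045 + 56.640194) = 7.7522 km
H: √((-0.1198·111.32)² + (0.1722·92.23)²) = √(177.852523 + 252.238115) = 20.7386 km
I: √((0.1323·111.32)² + (0.1749·92.23)²) = √(216.903262 + 260.210032) = 21.8429 km
J: √((-0.1077·111.32)² + (0.0429·92.23)²) = √(143.740053 + 15.655214) = 12.6252 km
K: √((-0.0399·111.32)² + (0.0619·92.23)²) = √(19.728415 + 32.593103) = 7.2334 km
Minimum: K at 7.2334 km.

K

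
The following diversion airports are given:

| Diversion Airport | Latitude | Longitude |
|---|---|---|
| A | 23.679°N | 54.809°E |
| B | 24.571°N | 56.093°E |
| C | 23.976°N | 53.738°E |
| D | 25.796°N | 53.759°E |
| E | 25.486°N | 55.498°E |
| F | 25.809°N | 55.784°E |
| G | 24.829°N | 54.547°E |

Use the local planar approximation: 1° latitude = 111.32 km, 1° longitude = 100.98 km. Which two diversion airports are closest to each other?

E and F

Pairwise distances:
A–B: 163.313 km
A–C: 113.090 km
A–D: 258.418 km
A–E: 212.848 km
A–F: 256.740 km
A–G: 130.723 km
B–C: 246.860 km
B–D: 272.295 km
B–E: 118.258 km
B–F: 141.302 km
B–G: 158.735 km
C–D: 202.613 km
C–E: 244.625 km
C–F: 290.382 km
C–G: 125.261 km
D–E: 178.963 km
D–F: 204.490 km
D–G: 133.864 km
E–F: 46.119 km
E–G: 120.711 km
F–G: 165.845 km
Closest pair: E–F at 46.119 km.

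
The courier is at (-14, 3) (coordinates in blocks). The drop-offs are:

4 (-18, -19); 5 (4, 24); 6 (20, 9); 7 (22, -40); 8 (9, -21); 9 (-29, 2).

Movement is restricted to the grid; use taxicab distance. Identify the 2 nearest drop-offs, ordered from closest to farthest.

9, 4

Distances from (-14, 3):
4: |-4| + |-22| = 4 + 22 = 26 blocks
5: |18| + |21| = 18 + 21 = 39 blocks
6: |34| + |6| = 34 + 6 = 40 blocks
7: |36| + |-43| = 36 + 43 = 79 blocks
8: |23| + |-24| = 23 + 24 = 47 blocks
9: |-15| + |-1| = 15 + 1 = 16 blocks
Sorted: 9 (16 blocks) < 4 (26 blocks) < 5 (39 blocks) < 6 (40 blocks) < …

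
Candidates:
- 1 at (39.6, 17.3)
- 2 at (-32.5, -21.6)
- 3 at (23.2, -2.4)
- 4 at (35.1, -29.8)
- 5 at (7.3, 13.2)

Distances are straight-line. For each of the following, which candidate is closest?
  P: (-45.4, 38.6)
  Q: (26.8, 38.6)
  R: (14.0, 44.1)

P→5; Q→1; R→5

P at (-45.4, 38.6):
  1: 87.6
  2: 61.6
  3: 79.9
  4: 105.6
  5: 58.5
  → nearest: 5 (58.5)
Q at (26.8, 38.6):
  1: 24.9
  2: 84.5
  3: 41.2
  4: 68.9
  5: 32.0
  → nearest: 1 (24.9)
R at (14.0, 44.1):
  1: 37.1
  2: 80.5
  3: 47.4
  4: 76.9
  5: 31.6
  → nearest: 5 (31.6)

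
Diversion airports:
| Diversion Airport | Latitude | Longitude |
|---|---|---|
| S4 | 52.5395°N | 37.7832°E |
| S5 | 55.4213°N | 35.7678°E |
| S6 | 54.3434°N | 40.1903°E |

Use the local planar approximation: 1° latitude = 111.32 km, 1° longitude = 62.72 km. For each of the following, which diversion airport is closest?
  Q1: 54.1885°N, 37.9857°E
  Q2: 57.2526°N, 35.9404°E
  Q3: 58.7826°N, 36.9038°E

Q1 at 54.1885°N, 37.9857°E:
  S4: 184.0055 km
  S5: 195.4078 km
  S6: 139.3435 km
  → nearest: S6 (139.3435 km)
Q2 at 57.2526°N, 35.9404°E:
  S4: 537.2424 km
  S5: 204.1475 km
  S6: 419.4414 km
  → nearest: S5 (204.1475 km)
Q3 at 58.7826°N, 36.9038°E:
  S4: 697.1671 km
  S5: 380.9031 km
  S6: 535.4391 km
  → nearest: S5 (380.9031 km)

Q1→S6; Q2→S5; Q3→S5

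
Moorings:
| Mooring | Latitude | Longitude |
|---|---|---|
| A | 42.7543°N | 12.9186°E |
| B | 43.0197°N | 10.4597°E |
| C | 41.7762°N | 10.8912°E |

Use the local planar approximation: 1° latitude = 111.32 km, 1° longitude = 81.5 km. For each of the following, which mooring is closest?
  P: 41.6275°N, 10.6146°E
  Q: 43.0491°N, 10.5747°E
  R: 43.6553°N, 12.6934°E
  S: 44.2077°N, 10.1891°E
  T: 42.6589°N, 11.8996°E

P→C; Q→B; R→A; S→B; T→A

P at 41.6275°N, 10.6146°E:
  A: √((1.1268·111.32)² + (2.3040·81.5)²) = √(15734.033552 + 35259.826176) = 225.8182 km
  B: √((1.3922·111.32)² + (-0.1549·81.5)²) = √(24018.708652 + 159.374213) = 155.4930 km
  C: √((0.1487·111.32)² + (0.2766·81.5)²) = √(274.011211 + 508.182340) = 27.9677 km
  → nearest: C (27.9677 km)
Q at 43.0491°N, 10.5747°E:
  A: √((-0.2948·111.32)² + (2.3439·81.5)²) = √(1076.964415 + 36491.639476) = 193.8262 km
  B: √((-0.0294·111.32)² + (-0.1150·81.5)²) = √(10.711272 + 87.843756) = 9.9275 km
  C: √((-1.2729·111.32)² + (0.3165·81.5)²) = √(20078.671216 + 665.369128) = 144.0279 km
  → nearest: B (9.9275 km)
R at 43.6553°N, 12.6934°E:
  A: √((-0.9010·111.32)² + (0.2252·81.5)²) = √(10059.953592 + 336.861974) = 101.9648 km
  B: √((-0.6356·111.32)² + (-2.2337·81.5)²) = √(5006.268893 + 33140.946367) = 195.3131 km
  C: √((-1.8791·111.32)² + (-1.8022·81.5)²) = √(43756.863126 + 21573.528768) = 255.5981 km
  → nearest: A (101.9648 km)
S at 44.2077°N, 10.1891°E:
  A: √((-1.4534·111.32)² + (2.7295·81.5)²) = √(26176.809173 + 49485.893343) = 275.0685 km
  B: √((-1.1880·111.32)² + (0.2706·81.5)²) = √(17489.575823 + 486.374505) = 134.0744 km
  C: √((-2.4315·111.32)² + (0.7021·81.5)²) = √(73264.728258 + 3274.260007) = 276.6568 km
  → nearest: B (134.0744 km)
T at 42.6589°N, 11.8996°E:
  A: √((0.0954·111.32)² + (1.0190·81.5)²) = √(112.782871 + 6897.053352) = 83.7248 km
  B: √((0.3608·111.32)² + (-1.4399·81.5)²) = √(1613.167460 + 13771.456698) = 124.0348 km
  C: √((-0.8827·111.32)² + (-1.0084·81.5)²) = √(9655.452874 + 6754.308477) = 128.1006 km
  → nearest: A (83.7248 km)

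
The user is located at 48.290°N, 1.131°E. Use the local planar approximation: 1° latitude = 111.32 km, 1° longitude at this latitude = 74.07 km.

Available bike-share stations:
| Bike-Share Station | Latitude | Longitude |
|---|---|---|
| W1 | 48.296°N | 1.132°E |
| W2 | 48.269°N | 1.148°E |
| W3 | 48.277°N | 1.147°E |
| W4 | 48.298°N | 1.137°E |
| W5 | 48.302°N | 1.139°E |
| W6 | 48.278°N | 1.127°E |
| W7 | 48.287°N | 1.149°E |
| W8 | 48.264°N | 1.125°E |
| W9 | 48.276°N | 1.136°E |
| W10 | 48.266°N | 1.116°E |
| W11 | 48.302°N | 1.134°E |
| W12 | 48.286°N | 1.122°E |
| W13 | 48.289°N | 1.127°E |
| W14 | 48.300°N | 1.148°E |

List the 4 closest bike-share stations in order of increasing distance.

W13, W1, W12, W4

Distances from 48.290°N, 1.131°E:
W1: 0.672 km
W2: 2.655 km
W3: 1.871 km
W4: 0.995 km
W5: 1.461 km
W6: 1.368 km
W7: 1.374 km
W8: 2.928 km
W9: 1.602 km
W10: 2.893 km
W11: 1.354 km
W12: 0.802 km
W13: 0.317 km
W14: 1.681 km
Sorted: W13 (0.317 km) < W1 (0.672 km) < W12 (0.802 km) < W4 (0.995 km) < W11 (1.354 km) < W6 (1.368 km) < …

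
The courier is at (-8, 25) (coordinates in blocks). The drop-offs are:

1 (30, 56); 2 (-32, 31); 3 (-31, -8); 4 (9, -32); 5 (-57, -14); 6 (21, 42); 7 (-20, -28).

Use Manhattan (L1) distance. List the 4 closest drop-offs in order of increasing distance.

2, 6, 3, 7

Distances from (-8, 25):
1: 69 blocks
2: 30 blocks
3: 56 blocks
4: 74 blocks
5: 88 blocks
6: 46 blocks
7: 65 blocks
Sorted: 2 (30 blocks) < 6 (46 blocks) < 3 (56 blocks) < 7 (65 blocks) < 1 (69 blocks) < 4 (74 blocks) < …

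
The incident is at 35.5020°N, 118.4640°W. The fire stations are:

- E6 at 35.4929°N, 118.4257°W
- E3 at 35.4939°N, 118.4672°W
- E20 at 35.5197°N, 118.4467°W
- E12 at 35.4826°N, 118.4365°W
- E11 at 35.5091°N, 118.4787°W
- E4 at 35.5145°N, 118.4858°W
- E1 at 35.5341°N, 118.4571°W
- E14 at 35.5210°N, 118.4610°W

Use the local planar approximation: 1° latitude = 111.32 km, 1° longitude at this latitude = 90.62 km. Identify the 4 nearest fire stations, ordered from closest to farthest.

E3, E11, E14, E4

Distances from 35.5020°N, 118.4640°W:
E6: 3.6156 km
E3: 0.9472 km
E20: 2.5180 km
E12: 3.2976 km
E11: 1.5489 km
E4: 2.4164 km
E1: 3.6277 km
E14: 2.1325 km
Sorted: E3 (0.9472 km) < E11 (1.5489 km) < E14 (2.1325 km) < E4 (2.4164 km) < E20 (2.5180 km) < E12 (3.2976 km) < …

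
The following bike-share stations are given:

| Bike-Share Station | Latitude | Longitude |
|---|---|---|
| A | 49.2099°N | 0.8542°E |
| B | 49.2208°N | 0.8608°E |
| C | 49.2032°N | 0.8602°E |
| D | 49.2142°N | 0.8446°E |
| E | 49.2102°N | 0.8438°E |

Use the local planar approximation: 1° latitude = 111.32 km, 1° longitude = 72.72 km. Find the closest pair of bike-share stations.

Pairwise distances:
D–E: 0.4491 km
A–E: 0.7570 km
A–D: 0.8465 km
A–C: 0.8641 km
A–B: 1.3049 km
B–D: 1.3884 km
C–E: 1.4246 km
C–D: 1.6692 km
B–E: 1.7090 km
B–C: 1.9597 km
Closest pair: D–E at 0.4491 km.

D and E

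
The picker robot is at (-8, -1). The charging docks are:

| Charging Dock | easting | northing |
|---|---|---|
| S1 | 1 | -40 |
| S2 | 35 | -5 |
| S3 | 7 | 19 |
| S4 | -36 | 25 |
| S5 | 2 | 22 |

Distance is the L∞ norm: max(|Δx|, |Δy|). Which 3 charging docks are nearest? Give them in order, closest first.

S3, S5, S4

Distances from (-8, -1):
S1: 39
S2: 43
S3: 20
S4: 28
S5: 23
Sorted: S3 (20) < S5 (23) < S4 (28) < S1 (39) < S2 (43)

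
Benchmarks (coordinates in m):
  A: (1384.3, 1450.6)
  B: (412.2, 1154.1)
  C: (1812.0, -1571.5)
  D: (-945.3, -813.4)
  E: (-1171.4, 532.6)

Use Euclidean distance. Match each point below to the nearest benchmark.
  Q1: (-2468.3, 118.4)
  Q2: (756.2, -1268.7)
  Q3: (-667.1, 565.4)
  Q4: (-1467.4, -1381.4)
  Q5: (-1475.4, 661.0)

Q1→E; Q2→C; Q3→E; Q4→D; Q5→E

Q1 at (-2468.3, 118.4):
  A: 4076.4 m
  B: 3061.0 m
  C: 4601.8 m
  D: 1785.4 m
  E: 1361.4 m
  → nearest: E (1361.4 m)
Q2 at (756.2, -1268.7):
  A: 2790.9 m
  B: 2447.1 m
  C: 1098.4 m
  D: 1761.4 m
  E: 2638.2 m
  → nearest: C (1098.4 m)
Q3 at (-667.1, 565.4):
  A: 2234.2 m
  B: 1229.4 m
  C: 3273.0 m
  D: 1406.6 m
  E: 505.4 m
  → nearest: E (505.4 m)
Q4 at (-1467.4, -1381.4):
  A: 4019.0 m
  B: 3156.2 m
  C: 3284.9 m
  D: 771.5 m
  E: 1936.8 m
  → nearest: D (771.5 m)
Q5 at (-1475.4, 661.0):
  A: 2966.7 m
  B: 1950.9 m
  C: 3973.8 m
  D: 1566.8 m
  E: 330.0 m
  → nearest: E (330.0 m)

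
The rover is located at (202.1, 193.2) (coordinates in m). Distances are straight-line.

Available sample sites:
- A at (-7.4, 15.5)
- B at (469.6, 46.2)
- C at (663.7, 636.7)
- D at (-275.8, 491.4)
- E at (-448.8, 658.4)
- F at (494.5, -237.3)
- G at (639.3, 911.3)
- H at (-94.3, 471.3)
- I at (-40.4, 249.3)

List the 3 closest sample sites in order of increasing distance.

Distances from (202.1, 193.2):
A: 274.7 m
B: 305.2 m
C: 640.1 m
D: 563.3 m
E: 800.1 m
F: 520.4 m
G: 840.7 m
H: 406.4 m
I: 248.9 m
Sorted: I (248.9 m) < A (274.7 m) < B (305.2 m) < H (406.4 m) < F (520.4 m) < …

I, A, B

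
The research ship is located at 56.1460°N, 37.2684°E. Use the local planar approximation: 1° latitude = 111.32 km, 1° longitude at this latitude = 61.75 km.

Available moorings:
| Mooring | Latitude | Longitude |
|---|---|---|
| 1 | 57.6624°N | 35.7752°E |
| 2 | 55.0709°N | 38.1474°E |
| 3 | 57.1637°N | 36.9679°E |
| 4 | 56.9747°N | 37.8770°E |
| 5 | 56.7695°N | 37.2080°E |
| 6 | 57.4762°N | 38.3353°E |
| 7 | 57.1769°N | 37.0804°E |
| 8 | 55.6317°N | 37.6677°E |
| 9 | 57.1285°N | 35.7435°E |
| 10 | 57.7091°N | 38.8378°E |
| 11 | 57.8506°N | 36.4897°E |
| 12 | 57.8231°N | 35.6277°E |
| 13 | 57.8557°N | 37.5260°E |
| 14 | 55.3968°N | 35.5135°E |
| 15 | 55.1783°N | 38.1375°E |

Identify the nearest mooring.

Distances from 56.1460°N, 37.2684°E:
1: √((1.5164·111.32)² + (-1.4932·61.75)²) = √(28495.346797 + 8501.780466) = 192.3464 km
2: √((-1.0751·111.32)² + (0.8790·61.75)²) = √(14323.333996 + 2946.128423) = 131.4133 km
3: √((1.0177·111.32)² + (-0.3005·61.75)²) = √(12834.706575 + 344.320497) = 114.7999 km
4: √((0.8287·111.32)² + (0.6086·61.75)²) = √(8510.225599 + 1412.335319) = 99.6121 km
5: √((0.6235·111.32)² + (-0.0604·61.75)²) = √(4817.473240 + 13.910662) = 69.5082 km
6: √((1.3302·111.32)² + (1.0669·61.75)²) = √(21927.053807 + 4340.316043) = 162.0721 km
7: √((1.0309·111.32)² + (-0.1880·61.75)²) = √(13169.808942 + 134.768881) = 115.3455 km
8: √((-0.5143·111.32)² + (0.3993·61.75)²) = √(3277.777306 + 607.956553) = 62.3357 km
9: √((0.9825·111.32)² + (-1.5249·61.75)²) = √(11962.212510 + 8866.590531) = 144.3219 km
10: √((1.5631·111.32)² + (1.5694·61.75)²) = √(30277.493634 + 9391.635319) = 199.1711 km
11: √((1.7046·111.32)² + (-0.7787·61.75)²) = √(36007.366861 + 2312.140778) = 195.7537 km
12: √((1.6771·111.32)² + (-1.6407·61.75)²) = √(34854.937892 + 10264.369560) = 212.4131 km
13: √((1.7097·111.32)² + (0.2576·61.75)²) = √(36223.150369 + 253.026286) = 190.9874 km
14: √((-0.7492·111.32)² + (-1.7549·61.75)²) = √(6955.717460 + 11742.989480) = 136.7432 km
15: √((-0.9677·111.32)² + (0.8691·61.75)²) = √(11604.538599 + 2880.138839) = 120.3523 km
Minimum: 8 at 62.3357 km.

8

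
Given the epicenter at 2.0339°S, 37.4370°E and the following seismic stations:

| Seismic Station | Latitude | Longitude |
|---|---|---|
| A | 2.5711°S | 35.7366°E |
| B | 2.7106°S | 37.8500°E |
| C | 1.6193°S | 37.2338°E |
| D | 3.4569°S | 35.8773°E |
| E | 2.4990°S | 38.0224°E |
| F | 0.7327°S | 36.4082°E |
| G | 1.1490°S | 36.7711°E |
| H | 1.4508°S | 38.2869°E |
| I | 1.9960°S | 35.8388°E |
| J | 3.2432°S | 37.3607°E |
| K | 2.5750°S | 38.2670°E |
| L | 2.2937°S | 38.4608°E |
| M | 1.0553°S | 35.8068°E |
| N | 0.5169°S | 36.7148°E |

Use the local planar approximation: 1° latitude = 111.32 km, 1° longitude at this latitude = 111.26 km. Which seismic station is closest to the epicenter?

C

Distances from 2.0339°S, 37.4370°E:
A: √((-0.5372·111.32)² + (-1.7004·111.26)²) = √(3576.172040 + 35791.533296) = 198.4130 km
B: √((-0.6767·111.32)² + (0.4130·111.26)²) = √(5674.645661 + 2111.437422) = 88.2388 km
C: √((0.4146·111.32)² + (-0.2032·111.26)²) = √(2130.124516 + 511.123111) = 51.3931 km
D: √((-1.4230·111.32)² + (-1.5597·111.26)²) = √(25093.208518 + 30113.432072) = 234.9609 km
E: √((-0.4651·111.32)² + (0.5854·111.26)²) = √(2680.643584 + 4242.125840) = 83.2032 km
F: √((1.3012·111.32)² + (-1.0288·111.26)²) = √(20981.401985 + 13102.073227) = 184.6171 km
G: √((0.8849·111.32)² + (-0.6659·111.26)²) = √(9703.642446 + 5489.036782) = 123.2586 km
H: √((0.5831·111.32)² + (0.8499·111.26)²) = √(4213.397936 + 8941.569771) = 114.6951 km
I: √((0.0379·111.32)² + (-1.5982·111.26)²) = √(17.800197 + 31618.434547) = 177.8658 km
J: √((-1.2093·111.32)² + (-0.0763·111.26)²) = √(18122.349471 + 72.065464) = 134.8867 km
K: √((-0.5411·111.32)² + (0.8300·111.26)²) = √(3628.285584 + 8527.746778) = 110.2544 km
L: √((-0.2598·111.32)² + (1.0238·111.26)²) = √(836.420539 + 12975.029730) = 117.5221 km
M: √((0.9786·111.32)² + (-1.6302·111.26)²) = √(11867.433811 + 32897.272239) = 211.5767 km
N: √((1.5170·111.32)² + (-0.7222·111.26)²) = √(28517.900992 + 6456.439404) = 187.0143 km
Minimum: C at 51.3931 km.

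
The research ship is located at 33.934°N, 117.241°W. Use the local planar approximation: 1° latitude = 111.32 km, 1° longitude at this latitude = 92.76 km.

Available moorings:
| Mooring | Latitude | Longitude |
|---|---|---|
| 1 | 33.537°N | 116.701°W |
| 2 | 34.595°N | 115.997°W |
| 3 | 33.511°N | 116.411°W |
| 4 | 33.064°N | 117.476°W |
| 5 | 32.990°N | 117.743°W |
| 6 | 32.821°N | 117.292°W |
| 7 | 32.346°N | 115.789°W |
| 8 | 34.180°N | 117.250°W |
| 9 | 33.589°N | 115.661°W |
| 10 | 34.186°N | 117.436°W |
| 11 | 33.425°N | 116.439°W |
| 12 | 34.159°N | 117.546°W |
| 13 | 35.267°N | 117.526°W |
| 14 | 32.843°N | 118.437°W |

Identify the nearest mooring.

Distances from 33.934°N, 117.241°W:
1: √((-0.397·111.32)² + (0.540·92.76)²) = √(1953.11317 + 2509.04817) = 66.799 km
2: √((0.661·111.32)² + (1.244·92.76)²) = √(5414.38725 + 13315.64600) = 136.858 km
3: √((-0.423·111.32)² + (0.830·92.76)²) = √(2217.31365 + 5927.58328) = 90.249 km
4: √((-0.870·111.32)² + (-0.235·92.76)²) = √(9379.61258 + 475.17896) = 99.271 km
5: √((-0.944·111.32)² + (-0.502·92.76)²) = √(11043.08421 + 2168.34765) = 114.941 km
6: √((-1.113·111.32)² + (-0.051·92.76)²) = √(15351.00185 + 22.38009) = 123.989 km
7: √((-1.588·111.32)² + (1.452·92.76)²) = √(31249.81074 + 18140.72804) = 222.240 km
8: √((0.246·111.32)² + (-0.009·92.76)²) = √(749.92289 + 0.69696) = 27.397 km
9: √((-0.345·111.32)² + (1.580·92.76)²) = √(1474.97475 + 21480.06810) = 151.509 km
10: √((0.252·111.32)² + (-0.195·92.76)²) = √(786.95061 + 327.18298) = 33.379 km
11: √((-0.509·111.32)² + (0.802·92.76)²) = √(3210.56865 + 5534.39582) = 93.515 km
12: √((0.225·111.32)² + (-0.305·92.76)²) = √(627.35221 + 800.42595) = 37.786 km
13: √((1.333·111.32)² + (-0.285·92.76)²) = √(22019.46152 + 698.89382) = 150.726 km
14: √((-1.091·111.32)² + (-1.196·92.76)²) = √(14750.13165 + 12307.89661) = 164.493 km
Minimum: 8 at 27.397 km.

8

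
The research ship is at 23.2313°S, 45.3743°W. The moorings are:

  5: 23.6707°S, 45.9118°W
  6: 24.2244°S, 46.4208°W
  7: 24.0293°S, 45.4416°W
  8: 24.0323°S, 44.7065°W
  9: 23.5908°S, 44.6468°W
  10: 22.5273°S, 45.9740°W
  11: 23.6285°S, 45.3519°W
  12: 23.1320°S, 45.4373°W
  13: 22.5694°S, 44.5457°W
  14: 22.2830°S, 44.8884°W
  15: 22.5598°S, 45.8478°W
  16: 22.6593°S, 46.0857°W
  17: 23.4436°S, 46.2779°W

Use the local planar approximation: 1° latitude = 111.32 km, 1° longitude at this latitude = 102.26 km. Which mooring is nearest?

Distances from 23.2313°S, 45.3743°W:
5: √((-0.4394·111.32)² + (-0.5375·102.26)²) = √(2392.580179 + 3021.123743) = 73.5779 km
6: √((-0.9931·111.32)² + (-1.0465·102.26)²) = √(12221.720825 + 11452.229488) = 153.8634 km
7: √((-0.7980·111.32)² + (-0.0673·102.26)²) = √(7891.365849 + 47.363273) = 89.0995 km
8: √((-0.8010·111.32)² + (0.6678·102.26)²) = √(7950.810956 + 4663.418661) = 112.3131 km
9: √((-0.3595·111.32)² + (0.7275·102.26)²) = √(1601.563582 + 5534.489554) = 84.4752 km
10: √((0.7040·111.32)² + (-0.5997·102.26)²) = √(6141.744048 + 3760.795118) = 99.5115 km
11: √((-0.3972·111.32)² + (0.0224·102.26)²) = √(1955.081539 + 5.246958) = 44.2756 km
12: √((0.0993·111.32)² + (-0.0630·102.26)²) = √(122.192596 + 41.504260) = 12.7944 km
13: √((0.6619·111.32)² + (0.8286·102.26)²) = √(5429.141458 + 7179.619604) = 112.2887 km
14: √((0.9483·111.32)² + (0.4859·102.26)²) = √(11143.917709 + 2468.910660) = 116.6740 km
15: √((0.6715·111.32)² + (-0.4735·102.26)²) = √(5587.768812 + 2344.507052) = 89.0633 km
16: √((0.5720·111.32)² + (-0.7114·102.26)²) = √(4054.510719 + 5292.237167) = 96.6786 km
17: √((-0.2123·111.32)² + (-0.9036·102.26)²) = √(558.529844 + 8538.154737) = 95.3765 km
Minimum: 12 at 12.7944 km.

12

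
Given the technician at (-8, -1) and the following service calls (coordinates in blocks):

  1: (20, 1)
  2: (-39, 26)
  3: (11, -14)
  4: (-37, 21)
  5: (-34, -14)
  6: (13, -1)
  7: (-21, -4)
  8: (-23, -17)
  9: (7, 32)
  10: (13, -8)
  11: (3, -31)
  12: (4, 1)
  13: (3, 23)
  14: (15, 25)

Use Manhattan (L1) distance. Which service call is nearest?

Distances from (-8, -1):
1: 30 blocks
2: 58 blocks
3: 32 blocks
4: 51 blocks
5: 39 blocks
6: 21 blocks
7: 16 blocks
8: 31 blocks
9: 48 blocks
10: 28 blocks
11: 41 blocks
12: 14 blocks
13: 35 blocks
14: 49 blocks
Minimum: 12 at 14 blocks.

12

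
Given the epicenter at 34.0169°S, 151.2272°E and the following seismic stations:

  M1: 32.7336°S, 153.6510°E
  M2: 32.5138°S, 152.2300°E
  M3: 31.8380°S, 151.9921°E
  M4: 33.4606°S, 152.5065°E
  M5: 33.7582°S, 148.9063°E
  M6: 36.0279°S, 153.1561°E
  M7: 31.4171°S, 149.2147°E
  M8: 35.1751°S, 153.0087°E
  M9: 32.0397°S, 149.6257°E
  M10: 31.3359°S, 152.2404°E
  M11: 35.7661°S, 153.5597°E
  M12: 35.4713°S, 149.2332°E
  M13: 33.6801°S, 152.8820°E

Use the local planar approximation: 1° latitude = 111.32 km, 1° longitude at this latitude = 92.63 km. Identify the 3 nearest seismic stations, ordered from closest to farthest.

M4, M13, M2

Distances from 34.0169°S, 151.2272°E:
M1: √((1.2833·111.32)² + (2.4238·92.63)²) = √(20408.109878 + 50407.700981) = 266.1124 km
M2: √((1.5031·111.32)² + (1.0028·92.63)²) = √(27997.686413 + 8628.433944) = 191.3795 km
M3: √((2.1789·111.32)² + (0.7649·92.63)²) = √(58832.999821 + 5020.103255) = 252.6917 km
M4: √((0.5563·111.32)² + (1.2793·92.63)²) = √(3834.992467 + 14042.619485) = 133.7072 km
M5: √((0.2587·111.32)² + (-2.3209·92.63)²) = √(829.352681 + 46218.536036) = 216.9053 km
M6: √((-2.0110·111.32)² + (1.9289·92.63)²) = √(50115.323315 + 31924.400777) = 286.4258 km
M7: √((2.5998·111.32)² + (-2.0125·92.63)²) = √(83757.995292 + 34751.624120) = 344.2523 km
M8: √((-1.1582·111.32)² + (1.7815·92.63)²) = √(16623.157377 + 27231.714264) = 209.4155 km
M9: √((1.9772·111.32)² + (-1.6015·92.63)²) = √(48444.848144 + 22006.816091) = 265.4273 km
M10: √((2.6810·111.32)² + (1.0132·92.63)²) = √(89071.757849 + 8808.332301) = 312.8579 km
M11: √((-1.7492·111.32)² + (2.3325·92.63)²) = √(37916.246032 + 46681.696737) = 290.8573 km
M12: √((-1.4544·111.32)² + (-1.9940·92.63)²) = √(26212.843045 + 34115.648886) = 245.6186 km
M13: √((0.3368·111.32)² + (1.6548·92.63)²) = √(1405.693255 + 23496.022670) = 157.8028 km
Sorted: M4 (133.7072 km) < M13 (157.8028 km) < M2 (191.3795 km) < M8 (209.4155 km) < M5 (216.9053 km) < …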